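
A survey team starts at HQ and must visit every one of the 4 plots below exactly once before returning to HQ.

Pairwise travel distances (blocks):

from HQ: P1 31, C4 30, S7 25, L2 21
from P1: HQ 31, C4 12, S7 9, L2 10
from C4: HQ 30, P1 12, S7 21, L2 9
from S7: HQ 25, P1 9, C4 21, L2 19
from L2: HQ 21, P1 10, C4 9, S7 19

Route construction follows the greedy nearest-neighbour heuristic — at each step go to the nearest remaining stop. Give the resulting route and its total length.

From HQ: distances to unvisited — L2=21, S7=25, C4=30, P1=31. Nearest is L2 (21).
From L2: distances to unvisited — C4=9, P1=10, S7=19. Nearest is C4 (9).
From C4: distances to unvisited — P1=12, S7=21. Nearest is P1 (12).
From P1: distances to unvisited — S7=9. Nearest is S7 (9).
Return S7→HQ: 25.
Total = 21 + 9 + 12 + 9 + 25 = 76.

76 blocks along HQ → L2 → C4 → P1 → S7 → HQ.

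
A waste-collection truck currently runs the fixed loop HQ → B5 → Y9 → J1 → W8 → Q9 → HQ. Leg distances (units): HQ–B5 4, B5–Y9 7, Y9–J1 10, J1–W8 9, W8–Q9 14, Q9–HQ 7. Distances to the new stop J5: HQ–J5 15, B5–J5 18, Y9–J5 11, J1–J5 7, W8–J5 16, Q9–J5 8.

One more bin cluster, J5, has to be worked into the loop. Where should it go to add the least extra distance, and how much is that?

Insertion cost between consecutive stops i–j is d(i,J5) + d(J5,j) − d(i,j):
  between HQ and B5: 15 + 18 − 4 = 29
  between B5 and Y9: 18 + 11 − 7 = 22
  between Y9 and J1: 11 + 7 − 10 = 8
  between J1 and W8: 7 + 16 − 9 = 14
  between W8 and Q9: 16 + 8 − 14 = 10
  between Q9 and HQ: 8 + 15 − 7 = 16
Cheapest insertion is between Y9 and J1, adding 8.
New total = 51 + 8 = 59.

Adding 8 by placing J5 on the Y9–J1 leg.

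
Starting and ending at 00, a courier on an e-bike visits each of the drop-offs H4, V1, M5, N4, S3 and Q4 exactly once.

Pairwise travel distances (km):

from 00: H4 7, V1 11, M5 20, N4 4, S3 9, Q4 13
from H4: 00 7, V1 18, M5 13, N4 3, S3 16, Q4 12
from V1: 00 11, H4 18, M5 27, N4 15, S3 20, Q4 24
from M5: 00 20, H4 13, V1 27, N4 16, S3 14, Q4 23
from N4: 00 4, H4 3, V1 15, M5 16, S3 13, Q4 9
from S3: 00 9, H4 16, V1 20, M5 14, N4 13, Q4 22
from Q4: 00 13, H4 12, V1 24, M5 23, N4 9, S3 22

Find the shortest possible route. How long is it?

Minimum total distance: 83 km.

With 6 stops there are 6!/2 = 360 distinct round trips (a route and its reverse cost the same).
00→H4→V1→M5→N4→S3→Q4→00: 7+18+27+16+13+22+13 = 116
00→H4→V1→M5→N4→Q4→S3→00: 7+18+27+16+9+22+9 = 108
00→H4→V1→M5→S3→N4→Q4→00: 7+18+27+14+13+9+13 = 101
00→H4→V1→M5→S3→Q4→N4→00: 7+18+27+14+22+9+4 = 101
00→H4→V1→M5→Q4→N4→S3→00: 7+18+27+23+9+13+9 = 106
00→H4→V1→M5→Q4→S3→N4→00: 7+18+27+23+22+13+4 = 114
00→H4→V1→N4→M5→S3→Q4→00: 7+18+15+16+14+22+13 = 105
00→H4→V1→N4→M5→Q4→S3→00: 7+18+15+16+23+22+9 = 110
… (352 more)
00→V1→N4→Q4→H4→M5→S3→00: 11+15+9+12+13+14+9 = 83  ← best
The minimum is 83.
One optimal route: 00 → V1 → N4 → Q4 → H4 → M5 → S3 → 00 (or its reverse).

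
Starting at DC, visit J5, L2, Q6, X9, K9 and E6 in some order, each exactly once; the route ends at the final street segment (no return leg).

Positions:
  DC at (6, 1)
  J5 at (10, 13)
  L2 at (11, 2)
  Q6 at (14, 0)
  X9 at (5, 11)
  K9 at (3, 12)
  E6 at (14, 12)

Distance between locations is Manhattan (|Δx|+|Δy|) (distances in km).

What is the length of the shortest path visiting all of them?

There are 6! = 720 possible orderings.
DC→J5→L2→Q6→X9→K9→E6: 16+12+5+20+3+11 = 67
DC→J5→L2→Q6→X9→E6→K9: 16+12+5+20+10+11 = 74
DC→J5→L2→Q6→K9→X9→E6: 16+12+5+23+3+10 = 69
DC→J5→L2→Q6→K9→E6→X9: 16+12+5+23+11+10 = 77
DC→J5→L2→Q6→E6→X9→K9: 16+12+5+12+10+3 = 58
DC→J5→L2→Q6→E6→K9→X9: 16+12+5+12+11+3 = 59
DC→J5→L2→X9→Q6→K9→E6: 16+12+15+20+23+11 = 97
DC→J5→L2→X9→Q6→E6→K9: 16+12+15+20+12+11 = 86
… (712 more)
DC→L2→Q6→E6→J5→X9→K9: 6+5+12+5+7+3 = 38  ← best
The minimum is 38.
One shortest path: DC → L2 → Q6 → E6 → J5 → X9 → K9.

Minimum one-way distance = 38 km.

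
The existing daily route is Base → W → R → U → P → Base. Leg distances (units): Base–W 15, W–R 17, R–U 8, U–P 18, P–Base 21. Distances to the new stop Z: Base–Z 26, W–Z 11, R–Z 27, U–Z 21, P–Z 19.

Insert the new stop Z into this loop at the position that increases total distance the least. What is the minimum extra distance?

Insertion cost between consecutive stops i–j is d(i,Z) + d(Z,j) − d(i,j):
  between Base and W: 26 + 11 − 15 = 22
  between W and R: 11 + 27 − 17 = 21
  between R and U: 27 + 21 − 8 = 40
  between U and P: 21 + 19 − 18 = 22
  between P and Base: 19 + 26 − 21 = 24
Cheapest insertion is between W and R, adding 21.
New total = 79 + 21 = 100.

Minimum extra distance: 21, inserting Z between W and R.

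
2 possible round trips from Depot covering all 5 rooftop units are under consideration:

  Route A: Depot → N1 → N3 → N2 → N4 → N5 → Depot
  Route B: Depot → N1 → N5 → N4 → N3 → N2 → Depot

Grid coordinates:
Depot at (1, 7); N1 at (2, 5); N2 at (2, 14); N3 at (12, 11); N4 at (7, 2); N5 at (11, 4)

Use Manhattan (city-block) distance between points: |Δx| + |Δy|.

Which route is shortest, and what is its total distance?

54 — Route B is the shortest.

Route A: 3 + 16 + 13 + 17 + 6 + 13 = 68
Route B: 3 + 10 + 6 + 14 + 13 + 8 = 54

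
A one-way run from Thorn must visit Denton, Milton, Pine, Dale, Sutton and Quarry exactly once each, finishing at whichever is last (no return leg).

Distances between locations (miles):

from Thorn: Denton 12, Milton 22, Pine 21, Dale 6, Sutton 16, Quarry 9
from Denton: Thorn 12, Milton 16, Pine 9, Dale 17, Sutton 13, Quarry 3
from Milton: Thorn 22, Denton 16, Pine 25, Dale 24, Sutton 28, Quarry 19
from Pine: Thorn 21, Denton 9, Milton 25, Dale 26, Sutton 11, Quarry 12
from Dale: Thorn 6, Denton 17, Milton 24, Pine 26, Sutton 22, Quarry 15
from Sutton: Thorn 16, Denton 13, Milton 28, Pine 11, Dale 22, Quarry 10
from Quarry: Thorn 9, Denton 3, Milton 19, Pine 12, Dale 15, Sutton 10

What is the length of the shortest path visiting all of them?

Minimum one-way distance = 67 miles.

There are 6! = 720 possible orderings.
Thorn → Denton → Milton → Pine → Dale → Sutton → Quarry: 12+16+25+26+22+10 = 111
Thorn → Denton → Milton → Pine → Dale → Quarry → Sutton: 12+16+25+26+15+10 = 104
Thorn → Denton → Milton → Pine → Sutton → Dale → Quarry: 12+16+25+11+22+15 = 101
Thorn → Denton → Milton → Pine → Sutton → Quarry → Dale: 12+16+25+11+10+15 = 89
Thorn → Denton → Milton → Pine → Quarry → Dale → Sutton: 12+16+25+12+15+22 = 102
Thorn → Denton → Milton → Pine → Quarry → Sutton → Dale: 12+16+25+12+10+22 = 97
Thorn → Denton → Milton → Dale → Pine → Sutton → Quarry: 12+16+24+26+11+10 = 99
Thorn → Denton → Milton → Dale → Pine → Quarry → Sutton: 12+16+24+26+12+10 = 100
… (712 more)
Thorn → Dale → Quarry → Sutton → Pine → Denton → Milton: 6+15+10+11+9+16 = 67  ← best
The minimum is 67.
One shortest path: Thorn → Dale → Quarry → Sutton → Pine → Denton → Milton.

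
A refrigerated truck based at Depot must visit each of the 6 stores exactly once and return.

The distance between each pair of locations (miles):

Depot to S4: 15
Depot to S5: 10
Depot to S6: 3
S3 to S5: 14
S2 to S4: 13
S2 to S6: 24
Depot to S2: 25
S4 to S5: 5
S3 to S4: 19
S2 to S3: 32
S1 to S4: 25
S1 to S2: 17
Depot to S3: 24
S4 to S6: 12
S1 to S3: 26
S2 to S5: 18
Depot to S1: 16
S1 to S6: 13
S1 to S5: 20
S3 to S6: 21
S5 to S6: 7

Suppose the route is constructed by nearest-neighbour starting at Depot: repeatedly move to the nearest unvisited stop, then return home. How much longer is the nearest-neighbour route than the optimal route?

From Depot: S6=3, S5=10, S4=15, S1=16, S3=24, S2=25 → choose S6 (3).
From S6: S5=7, S4=12, S1=13, S3=21, S2=24 → choose S5 (7).
From S5: S4=5, S3=14, S2=18, S1=20 → choose S4 (5).
From S4: S2=13, S3=19, S1=25 → choose S2 (13).
From S2: S1=17, S3=32 → choose S1 (17).
From S1: S3=26 → choose S3 (26).
NN route Depot → S6 → S5 → S4 → S2 → S1 → S3 → Depot costs 95.
Optimal: Depot → S1 → S2 → S4 → S3 → S5 → S6 → Depot costs 89 (by enumerating all 360 distinct tours).
Excess = 95 − 89 = 6.

The nearest-neighbour route is 6 miles longer than optimal.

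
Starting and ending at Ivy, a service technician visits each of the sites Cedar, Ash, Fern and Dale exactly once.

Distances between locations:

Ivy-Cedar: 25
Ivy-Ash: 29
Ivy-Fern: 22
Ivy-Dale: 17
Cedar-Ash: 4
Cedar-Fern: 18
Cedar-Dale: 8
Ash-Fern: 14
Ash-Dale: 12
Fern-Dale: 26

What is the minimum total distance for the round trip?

65 — the shortest possible round trip.

There are 12 distinct closed tours to check (reversals are equivalent).
Ivy→Cedar→Ash→Fern→Dale→Ivy: 25+4+14+26+17 = 86
Ivy→Cedar→Ash→Dale→Fern→Ivy: 25+4+12+26+22 = 89
Ivy→Cedar→Fern→Ash→Dale→Ivy: 25+18+14+12+17 = 86
Ivy→Cedar→Fern→Dale→Ash→Ivy: 25+18+26+12+29 = 110
Ivy→Cedar→Dale→Ash→Fern→Ivy: 25+8+12+14+22 = 81
Ivy→Cedar→Dale→Fern→Ash→Ivy: 25+8+26+14+29 = 102
Ivy→Ash→Cedar→Fern→Dale→Ivy: 29+4+18+26+17 = 94
Ivy→Ash→Cedar→Dale→Fern→Ivy: 29+4+8+26+22 = 89
Ivy→Ash→Fern→Cedar→Dale→Ivy: 29+14+18+8+17 = 86
Ivy→Ash→Dale→Cedar→Fern→Ivy: 29+12+8+18+22 = 89
Ivy→Fern→Cedar→Ash→Dale→Ivy: 22+18+4+12+17 = 73
Ivy→Fern→Ash→Cedar→Dale→Ivy: 22+14+4+8+17 = 65
The minimum is 65.
One optimal route: Ivy → Fern → Ash → Cedar → Dale → Ivy (or its reverse).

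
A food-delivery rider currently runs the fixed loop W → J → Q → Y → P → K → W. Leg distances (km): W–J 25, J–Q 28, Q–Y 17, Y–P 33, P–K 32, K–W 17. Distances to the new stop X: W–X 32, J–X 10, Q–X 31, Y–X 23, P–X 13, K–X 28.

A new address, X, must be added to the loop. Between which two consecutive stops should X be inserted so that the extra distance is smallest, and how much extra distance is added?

Adding 3 km by placing X on the Y–P leg.

Insertion cost between consecutive stops i–j is d(i,X) + d(X,j) − d(i,j):
  between W and J: 32 + 10 − 25 = 17
  between J and Q: 10 + 31 − 28 = 13
  between Q and Y: 31 + 23 − 17 = 37
  between Y and P: 23 + 13 − 33 = 3
  between P and K: 13 + 28 − 32 = 9
  between K and W: 28 + 32 − 17 = 43
Cheapest insertion is between Y and P, adding 3.
New total = 152 + 3 = 155.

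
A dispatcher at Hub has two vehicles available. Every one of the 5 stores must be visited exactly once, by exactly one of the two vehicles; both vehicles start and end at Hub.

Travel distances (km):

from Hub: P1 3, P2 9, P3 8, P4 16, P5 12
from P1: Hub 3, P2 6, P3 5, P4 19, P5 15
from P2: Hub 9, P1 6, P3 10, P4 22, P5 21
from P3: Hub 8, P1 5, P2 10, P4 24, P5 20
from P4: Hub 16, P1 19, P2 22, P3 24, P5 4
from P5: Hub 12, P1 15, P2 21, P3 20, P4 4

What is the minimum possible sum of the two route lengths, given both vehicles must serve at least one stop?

Minimum combined distance: 59 km.

There are 2^4 − 1 = 15 ways to divide the 5 stops into two non-empty groups. For each, the best each vehicle can do is its own shortest tour through its group:
  {P1} + {P2, P3, P4, P5}: 6 + 56 = 62
  {P2} + {P1, P3, P4, P5}: 18 + 48 = 66
  {P1, P2} + {P3, P4, P5}: 18 + 48 = 66
  {P3} + {P1, P2, P4, P5}: 16 + 47 = 63
  {P1, P3} + {P2, P4, P5}: 16 + 47 = 63
  {P2, P3} + {P1, P4, P5}: 27 + 38 = 65
  … (15 splits in total)
  {P1, P2, P3} + {P4, P5}: 27 + 32 = 59  ← best
Best: vehicle 1 Hub → P1 → P2 → P3 → Hub = 27; vehicle 2 Hub → P4 → P5 → Hub = 32; combined 59.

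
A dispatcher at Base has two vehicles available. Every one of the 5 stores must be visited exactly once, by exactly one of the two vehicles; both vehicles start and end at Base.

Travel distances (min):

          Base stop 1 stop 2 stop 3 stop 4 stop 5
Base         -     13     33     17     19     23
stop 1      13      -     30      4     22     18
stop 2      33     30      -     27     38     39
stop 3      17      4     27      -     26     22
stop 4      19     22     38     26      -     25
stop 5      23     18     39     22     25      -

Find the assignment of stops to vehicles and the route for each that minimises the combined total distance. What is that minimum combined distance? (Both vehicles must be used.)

Minimum combined distance: 143 min.

Try each way of splitting the stops between the two vehicles (each non-empty) and, for each split, find the best tour for each vehicle:
  {stop 1} + {stop 2, stop 3, stop 4, stop 5}: 26 + 126 = 152
  {stop 2} + {stop 1, stop 3, stop 4, stop 5}: 66 + 83 = 149
  {stop 1, stop 2} + {stop 3, stop 4, stop 5}: 76 + 83 = 159
  {stop 3} + {stop 1, stop 2, stop 4, stop 5}: 34 + 125 = 159
  {stop 1, stop 3} + {stop 2, stop 4, stop 5}: 34 + 116 = 150
  {stop 2, stop 3} + {stop 1, stop 4, stop 5}: 77 + 75 = 152
  … (15 splits in total)
  {stop 4} + {stop 1, stop 2, stop 3, stop 5}: 38 + 105 = 143  ← best
Best: vehicle 1 Base → stop 4 → Base = 38; vehicle 2 Base → stop 2 → stop 3 → stop 1 → stop 5 → Base = 105; combined 143.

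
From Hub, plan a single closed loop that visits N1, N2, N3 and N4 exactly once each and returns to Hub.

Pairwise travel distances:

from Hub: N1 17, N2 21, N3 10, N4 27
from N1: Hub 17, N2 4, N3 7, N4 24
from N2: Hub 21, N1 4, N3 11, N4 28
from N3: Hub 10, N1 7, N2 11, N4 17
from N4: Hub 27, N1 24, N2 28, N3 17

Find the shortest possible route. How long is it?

With 4 stops there are 4!/2 = 12 distinct round trips (a route and its reverse cost the same).
Hub → N1 → N2 → N3 → N4 → Hub: 17+4+11+17+27 = 76
Hub → N1 → N2 → N4 → N3 → Hub: 17+4+28+17+10 = 76
Hub → N1 → N3 → N2 → N4 → Hub: 17+7+11+28+27 = 90
Hub → N1 → N3 → N4 → N2 → Hub: 17+7+17+28+21 = 90
Hub → N1 → N4 → N2 → N3 → Hub: 17+24+28+11+10 = 90
Hub → N1 → N4 → N3 → N2 → Hub: 17+24+17+11+21 = 90
Hub → N2 → N1 → N3 → N4 → Hub: 21+4+7+17+27 = 76
Hub → N2 → N1 → N4 → N3 → Hub: 21+4+24+17+10 = 76
Hub → N2 → N3 → N1 → N4 → Hub: 21+11+7+24+27 = 90
Hub → N2 → N4 → N1 → N3 → Hub: 21+28+24+7+10 = 90
Hub → N3 → N1 → N2 → N4 → Hub: 10+7+4+28+27 = 76
Hub → N3 → N2 → N1 → N4 → Hub: 10+11+4+24+27 = 76
The minimum is 76.
One optimal route: Hub → N1 → N2 → N3 → N4 → Hub (or its reverse).

Shortest round trip = 76.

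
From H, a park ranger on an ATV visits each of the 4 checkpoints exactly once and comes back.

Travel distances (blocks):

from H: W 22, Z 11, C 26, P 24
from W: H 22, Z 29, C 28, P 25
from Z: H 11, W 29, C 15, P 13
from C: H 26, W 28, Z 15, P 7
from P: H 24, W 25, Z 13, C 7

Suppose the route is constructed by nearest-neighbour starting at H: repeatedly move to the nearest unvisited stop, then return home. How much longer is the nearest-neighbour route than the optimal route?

The nearest-neighbour route is 1 blocks longer than optimal.

From H: Z=11, W=22, P=24, C=26 → choose Z (11).
From Z: P=13, C=15, W=29 → choose P (13).
From P: C=7, W=25 → choose C (7).
From C: W=28 → choose W (28).
NN route H → Z → P → C → W → H costs 81.
Optimal: H → W → P → C → Z → H costs 80 (by enumerating all 12 distinct tours).
Excess = 81 − 80 = 1.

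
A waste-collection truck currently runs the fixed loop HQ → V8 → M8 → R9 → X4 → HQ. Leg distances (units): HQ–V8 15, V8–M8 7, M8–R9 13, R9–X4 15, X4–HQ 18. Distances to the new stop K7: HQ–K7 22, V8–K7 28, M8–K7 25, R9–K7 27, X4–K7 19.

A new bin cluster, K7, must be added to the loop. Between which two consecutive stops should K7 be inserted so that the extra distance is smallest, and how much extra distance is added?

Insertion cost between consecutive stops i–j is d(i,K7) + d(K7,j) − d(i,j):
  between HQ and V8: 22 + 28 − 15 = 35
  between V8 and M8: 28 + 25 − 7 = 46
  between M8 and R9: 25 + 27 − 13 = 39
  between R9 and X4: 27 + 19 − 15 = 31
  between X4 and HQ: 19 + 22 − 18 = 23
Cheapest insertion is between X4 and HQ, adding 23.
New total = 68 + 23 = 91.

Minimum extra distance: 23, inserting K7 between X4 and HQ.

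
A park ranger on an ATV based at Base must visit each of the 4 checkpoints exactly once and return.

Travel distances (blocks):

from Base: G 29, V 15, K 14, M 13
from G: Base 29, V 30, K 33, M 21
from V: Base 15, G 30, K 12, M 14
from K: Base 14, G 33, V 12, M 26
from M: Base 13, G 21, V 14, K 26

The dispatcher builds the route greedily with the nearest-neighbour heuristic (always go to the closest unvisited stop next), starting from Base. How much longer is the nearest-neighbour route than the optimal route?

11 blocks longer than the optimal tour.

Base: M=13, K=14, V=15, G=29 ⇒ M
M: V=14, G=21, K=26 ⇒ V
V: K=12, G=30 ⇒ K
K: G=33 ⇒ G
NN route Base → M → V → K → G → Base costs 101.
Optimal: Base → G → M → V → K → Base costs 90 (by enumerating all 12 distinct tours).
Excess = 101 − 90 = 11.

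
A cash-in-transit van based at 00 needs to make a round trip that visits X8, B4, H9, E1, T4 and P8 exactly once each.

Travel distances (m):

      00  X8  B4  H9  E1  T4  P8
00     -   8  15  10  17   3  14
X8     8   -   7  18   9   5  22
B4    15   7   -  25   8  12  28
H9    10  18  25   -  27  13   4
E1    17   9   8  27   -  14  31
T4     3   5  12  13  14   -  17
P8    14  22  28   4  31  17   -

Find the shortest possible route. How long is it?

00→X8→B4→H9→E1→T4→P8→00: 8+7+25+27+14+17+14 = 112
00→X8→B4→H9→E1→P8→T4→00: 8+7+25+27+31+17+3 = 118
00→X8→B4→H9→T4→E1→P8→00: 8+7+25+13+14+31+14 = 112
00→X8→B4→H9→T4→P8→E1→00: 8+7+25+13+17+31+17 = 118
00→X8→B4→H9→P8→E1→T4→00: 8+7+25+4+31+14+3 = 92
00→X8→B4→H9→P8→T4→E1→00: 8+7+25+4+17+14+17 = 92
00→X8→B4→E1→H9→T4→P8→00: 8+7+8+27+13+17+14 = 94
00→X8→B4→E1→H9→P8→T4→00: 8+7+8+27+4+17+3 = 74
… (352 more)
00→H9→P8→B4→E1→X8→T4→00: 10+4+28+8+9+5+3 = 67  ← best
The minimum is 67.
One optimal route: 00 → H9 → P8 → B4 → E1 → X8 → T4 → 00 (or its reverse).

Shortest round trip = 67 m.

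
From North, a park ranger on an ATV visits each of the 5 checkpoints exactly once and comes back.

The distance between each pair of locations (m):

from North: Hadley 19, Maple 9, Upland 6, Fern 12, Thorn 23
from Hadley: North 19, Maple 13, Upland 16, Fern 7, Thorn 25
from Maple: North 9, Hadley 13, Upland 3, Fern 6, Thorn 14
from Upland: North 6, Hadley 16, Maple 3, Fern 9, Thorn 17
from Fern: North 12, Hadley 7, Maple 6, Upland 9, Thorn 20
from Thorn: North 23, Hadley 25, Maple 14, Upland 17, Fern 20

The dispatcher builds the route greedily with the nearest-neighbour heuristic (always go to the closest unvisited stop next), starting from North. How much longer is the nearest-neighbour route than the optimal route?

North: Upland=6, Maple=9, Fern=12, Hadley=19, Thorn=23 ⇒ Upland
Upland: Maple=3, Fern=9, Hadley=16, Thorn=17 ⇒ Maple
Maple: Fern=6, Hadley=13, Thorn=14 ⇒ Fern
Fern: Hadley=7, Thorn=20 ⇒ Hadley
Hadley: Thorn=25 ⇒ Thorn
NN route North → Upland → Maple → Fern → Hadley → Thorn → North costs 70.
Optimal: North → Upland → Maple → Thorn → Hadley → Fern → North costs 67 (by enumerating all 60 distinct tours).
Excess = 70 − 67 = 3.

Excess over optimum: 3 m.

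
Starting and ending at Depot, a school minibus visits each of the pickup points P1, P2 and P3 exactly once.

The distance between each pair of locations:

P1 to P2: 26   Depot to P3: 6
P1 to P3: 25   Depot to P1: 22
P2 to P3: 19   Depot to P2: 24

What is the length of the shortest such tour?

Depot - P1 - P2 - P3 - Depot: 22+26+19+6 = 73
Depot - P1 - P3 - P2 - Depot: 22+25+19+24 = 90
Depot - P2 - P1 - P3 - Depot: 24+26+25+6 = 81
The minimum is 73.
One optimal route: Depot → P1 → P2 → P3 → Depot (or its reverse).

73 — the shortest possible round trip.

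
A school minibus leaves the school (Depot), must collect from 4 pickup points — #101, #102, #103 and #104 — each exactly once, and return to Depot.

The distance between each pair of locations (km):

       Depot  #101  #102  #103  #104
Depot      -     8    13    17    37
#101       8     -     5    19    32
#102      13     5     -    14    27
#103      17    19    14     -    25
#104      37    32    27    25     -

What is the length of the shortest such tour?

Depot - #101 - #102 - #103 - #104 - Depot: 8+5+14+25+37 = 89
Depot - #101 - #102 - #104 - #103 - Depot: 8+5+27+25+17 = 82
Depot - #101 - #103 - #102 - #104 - Depot: 8+19+14+27+37 = 105
Depot - #101 - #103 - #104 - #102 - Depot: 8+19+25+27+13 = 92
Depot - #101 - #104 - #102 - #103 - Depot: 8+32+27+14+17 = 98
Depot - #101 - #104 - #103 - #102 - Depot: 8+32+25+14+13 = 92
Depot - #102 - #101 - #103 - #104 - Depot: 13+5+19+25+37 = 99
Depot - #102 - #101 - #104 - #103 - Depot: 13+5+32+25+17 = 92
Depot - #102 - #103 - #101 - #104 - Depot: 13+14+19+32+37 = 115
Depot - #102 - #104 - #101 - #103 - Depot: 13+27+32+19+17 = 108
Depot - #103 - #101 - #102 - #104 - Depot: 17+19+5+27+37 = 105
Depot - #103 - #102 - #101 - #104 - Depot: 17+14+5+32+37 = 105
The minimum is 82.
One optimal route: Depot → #101 → #102 → #104 → #103 → Depot (or its reverse).

Shortest round trip = 82 km.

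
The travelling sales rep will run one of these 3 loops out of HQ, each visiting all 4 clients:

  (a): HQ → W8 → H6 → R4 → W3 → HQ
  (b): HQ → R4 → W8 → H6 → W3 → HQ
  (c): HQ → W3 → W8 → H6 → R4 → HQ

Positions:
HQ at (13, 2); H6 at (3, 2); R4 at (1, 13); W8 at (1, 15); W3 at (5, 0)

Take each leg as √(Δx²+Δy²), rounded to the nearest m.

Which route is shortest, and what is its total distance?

(a): 18 + 13 + 11 + 14 + 8 = 64
(b): 16 + 2 + 13 + 3 + 8 = 42
(c): 8 + 16 + 13 + 11 + 16 = 64

Shortest is (b), total 42 m.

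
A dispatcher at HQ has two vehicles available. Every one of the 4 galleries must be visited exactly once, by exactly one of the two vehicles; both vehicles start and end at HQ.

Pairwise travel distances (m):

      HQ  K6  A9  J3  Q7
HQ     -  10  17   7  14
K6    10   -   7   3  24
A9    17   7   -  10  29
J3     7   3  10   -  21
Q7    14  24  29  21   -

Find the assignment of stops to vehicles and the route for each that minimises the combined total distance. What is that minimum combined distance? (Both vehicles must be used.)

Check every non-empty split of the stops between the two vehicles; for each half take its own optimal tour:
  {K6} + {A9, J3, Q7}: 20 + 60 = 80
  {A9} + {K6, J3, Q7}: 34 + 48 = 82
  {K6, A9} + {J3, Q7}: 34 + 42 = 76
  {J3} + {K6, A9, Q7}: 14 + 60 = 74
  {K6, J3} + {A9, Q7}: 20 + 60 = 80
  {A9, J3} + {K6, Q7}: 34 + 48 = 82
  … (7 splits in total)
  {K6, A9, J3} + {Q7}: 34 + 28 = 62  ← best
Best: vehicle 1 HQ → K6 → A9 → J3 → HQ = 34; vehicle 2 HQ → Q7 → HQ = 28; combined 62.

Minimum combined distance: 62 m.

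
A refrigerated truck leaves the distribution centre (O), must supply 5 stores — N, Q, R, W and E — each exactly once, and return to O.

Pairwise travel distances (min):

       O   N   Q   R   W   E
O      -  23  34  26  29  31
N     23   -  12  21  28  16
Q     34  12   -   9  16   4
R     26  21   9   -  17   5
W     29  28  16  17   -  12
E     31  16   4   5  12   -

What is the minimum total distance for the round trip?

O - N - Q - R - W - E - O: 23+12+9+17+12+31 = 104
O - N - Q - R - E - W - O: 23+12+9+5+12+29 = 90
O - N - Q - W - R - E - O: 23+12+16+17+5+31 = 104
O - N - Q - W - E - R - O: 23+12+16+12+5+26 = 94
O - N - Q - E - R - W - O: 23+12+4+5+17+29 = 90
O - N - Q - E - W - R - O: 23+12+4+12+17+26 = 94
O - N - R - Q - W - E - O: 23+21+9+16+12+31 = 112
O - N - R - Q - E - W - O: 23+21+9+4+12+29 = 98
O - N - R - W - Q - E - O: 23+21+17+16+4+31 = 112
O - N - R - W - E - Q - O: 23+21+17+12+4+34 = 111
O - N - R - E - Q - W - O: 23+21+5+4+16+29 = 98
O - N - R - E - W - Q - O: 23+21+5+12+16+34 = 111
O - N - W - Q - R - E - O: 23+28+16+9+5+31 = 112
O - N - W - Q - E - R - O: 23+28+16+4+5+26 = 102
… (46 more)
The minimum is 90.
One optimal route: O → N → Q → R → E → W → O (or its reverse).

90 min — the shortest possible round trip.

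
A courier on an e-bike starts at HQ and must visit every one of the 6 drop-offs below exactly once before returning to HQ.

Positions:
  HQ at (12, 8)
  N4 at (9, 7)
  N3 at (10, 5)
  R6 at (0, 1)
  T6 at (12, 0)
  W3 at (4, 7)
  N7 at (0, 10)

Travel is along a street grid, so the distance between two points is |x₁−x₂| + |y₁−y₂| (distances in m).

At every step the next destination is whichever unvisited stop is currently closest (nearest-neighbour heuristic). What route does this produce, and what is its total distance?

From HQ: distances to unvisited — N4=4, N3=5, T6=8, W3=9, N7=14, R6=19. Nearest is N4 (4).
From N4: distances to unvisited — N3=3, W3=5, T6=10, N7=12, R6=15. Nearest is N3 (3).
From N3: distances to unvisited — T6=7, W3=8, R6=14, N7=15. Nearest is T6 (7).
From T6: distances to unvisited — R6=13, W3=15, N7=22. Nearest is R6 (13).
From R6: distances to unvisited — N7=9, W3=10. Nearest is N7 (9).
From N7: distances to unvisited — W3=7. Nearest is W3 (7).
Return W3→HQ: 9.
Total = 4 + 3 + 7 + 13 + 9 + 7 + 9 = 52.

Nearest-neighbour total = 52 m; route HQ → N4 → N3 → T6 → R6 → N7 → W3 → HQ.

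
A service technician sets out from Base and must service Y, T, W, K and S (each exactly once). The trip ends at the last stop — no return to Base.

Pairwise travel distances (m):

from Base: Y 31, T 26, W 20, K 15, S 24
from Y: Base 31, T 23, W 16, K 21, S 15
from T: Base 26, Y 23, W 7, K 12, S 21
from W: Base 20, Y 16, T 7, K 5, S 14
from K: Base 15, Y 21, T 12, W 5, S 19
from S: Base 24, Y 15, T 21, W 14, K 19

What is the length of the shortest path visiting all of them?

63 m — the minimum one-way total.

There are 5! = 120 possible orderings.
Base → Y → T → W → K → S: 31+23+7+5+19 = 85
Base → Y → T → W → S → K: 31+23+7+14+19 = 94
Base → Y → T → K → W → S: 31+23+12+5+14 = 85
Base → Y → T → K → S → W: 31+23+12+19+14 = 99
Base → Y → T → S → W → K: 31+23+21+14+5 = 94
Base → Y → T → S → K → W: 31+23+21+19+5 = 99
Base → Y → W → T → K → S: 31+16+7+12+19 = 85
Base → Y → W → T → S → K: 31+16+7+21+19 = 94
Base → Y → W → K → T → S: 31+16+5+12+21 = 85
Base → Y → W → K → S → T: 31+16+5+19+21 = 92
Base → Y → W → S → T → K: 31+16+14+21+12 = 94
Base → Y → W → S → K → T: 31+16+14+19+12 = 92
Base → Y → K → T → W → S: 31+21+12+7+14 = 85
Base → Y → K → T → S → W: 31+21+12+21+14 = 99
… (106 more)
Base → K → T → W → S → Y: 15+12+7+14+15 = 63  ← best
The minimum is 63.
One shortest path: Base → K → T → W → S → Y.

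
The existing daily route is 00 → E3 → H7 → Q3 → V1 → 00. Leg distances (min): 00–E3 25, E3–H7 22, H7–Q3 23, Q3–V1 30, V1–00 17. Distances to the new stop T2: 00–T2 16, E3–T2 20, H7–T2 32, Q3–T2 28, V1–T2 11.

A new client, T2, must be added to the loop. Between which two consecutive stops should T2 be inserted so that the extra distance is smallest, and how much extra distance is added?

Minimum extra distance: 9 min, inserting T2 between Q3 and V1.

Insertion cost between consecutive stops i–j is d(i,T2) + d(T2,j) − d(i,j):
  between 00 and E3: 16 + 20 − 25 = 11
  between E3 and H7: 20 + 32 − 22 = 30
  between H7 and Q3: 32 + 28 − 23 = 37
  between Q3 and V1: 28 + 11 − 30 = 9
  between V1 and 00: 11 + 16 − 17 = 10
Cheapest insertion is between Q3 and V1, adding 9.
New total = 117 + 9 = 126.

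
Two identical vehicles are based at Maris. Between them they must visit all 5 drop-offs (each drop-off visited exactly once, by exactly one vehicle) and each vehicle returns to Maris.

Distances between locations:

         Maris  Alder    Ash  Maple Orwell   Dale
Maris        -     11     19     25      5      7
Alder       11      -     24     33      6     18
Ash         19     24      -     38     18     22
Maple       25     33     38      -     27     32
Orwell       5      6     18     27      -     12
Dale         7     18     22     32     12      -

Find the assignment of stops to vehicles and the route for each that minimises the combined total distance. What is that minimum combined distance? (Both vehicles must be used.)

112 — the smallest possible combined total.

Try each way of splitting the stops between the two vehicles (each non-empty) and, for each split, find the best tour for each vehicle:
  {Alder} + {Ash, Maple, Orwell, Dale}: 22 + 99 = 121
  {Ash} + {Alder, Maple, Orwell, Dale}: 38 + 83 = 121
  {Alder, Ash} + {Maple, Orwell, Dale}: 54 + 71 = 125
  {Maple} + {Alder, Ash, Orwell, Dale}: 50 + 64 = 114
  {Alder, Maple} + {Ash, Orwell, Dale}: 69 + 52 = 121
  {Ash, Maple} + {Alder, Orwell, Dale}: 82 + 36 = 118
  … (15 splits in total)
  {Alder, Ash, Maple, Orwell} + {Dale}: 98 + 14 = 112  ← best
Best: vehicle 1 Maris → Alder → Orwell → Ash → Maple → Maris = 98; vehicle 2 Maris → Dale → Maris = 14; combined 112.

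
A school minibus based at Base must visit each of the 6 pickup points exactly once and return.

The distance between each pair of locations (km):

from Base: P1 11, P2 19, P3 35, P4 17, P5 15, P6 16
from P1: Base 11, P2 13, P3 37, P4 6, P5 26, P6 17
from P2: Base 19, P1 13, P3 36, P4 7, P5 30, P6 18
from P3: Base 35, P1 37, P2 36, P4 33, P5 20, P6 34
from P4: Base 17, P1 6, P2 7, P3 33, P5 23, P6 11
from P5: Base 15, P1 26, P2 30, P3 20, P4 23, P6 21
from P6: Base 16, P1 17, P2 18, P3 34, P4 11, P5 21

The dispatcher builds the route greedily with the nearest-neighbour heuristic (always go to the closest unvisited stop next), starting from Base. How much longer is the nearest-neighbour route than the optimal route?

Excess over optimum: 7 km.

From Base: P1=11, P5=15, P6=16, P4=17, P2=19, P3=35 → choose P1 (11).
From P1: P4=6, P2=13, P6=17, P5=26, P3=37 → choose P4 (6).
From P4: P2=7, P6=11, P5=23, P3=33 → choose P2 (7).
From P2: P6=18, P5=30, P3=36 → choose P6 (18).
From P6: P5=21, P3=34 → choose P5 (21).
From P5: P3=20 → choose P3 (20).
NN route Base → P1 → P4 → P2 → P6 → P5 → P3 → Base costs 118.
Optimal: Base → P1 → P2 → P4 → P6 → P3 → P5 → Base costs 111 (by enumerating all 360 distinct tours).
Excess = 118 − 111 = 7.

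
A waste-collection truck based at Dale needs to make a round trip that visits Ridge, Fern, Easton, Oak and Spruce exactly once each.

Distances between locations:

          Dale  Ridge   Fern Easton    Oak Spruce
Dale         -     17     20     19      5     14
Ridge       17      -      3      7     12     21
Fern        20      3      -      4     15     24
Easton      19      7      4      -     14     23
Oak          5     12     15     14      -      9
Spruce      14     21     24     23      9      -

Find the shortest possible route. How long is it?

Dale - Ridge - Fern - Easton - Oak - Spruce - Dale: 17+3+4+14+9+14 = 61
Dale - Ridge - Fern - Easton - Spruce - Oak - Dale: 17+3+4+23+9+5 = 61
Dale - Ridge - Fern - Oak - Easton - Spruce - Dale: 17+3+15+14+23+14 = 86
Dale - Ridge - Fern - Oak - Spruce - Easton - Dale: 17+3+15+9+23+19 = 86
Dale - Ridge - Fern - Spruce - Easton - Oak - Dale: 17+3+24+23+14+5 = 86
Dale - Ridge - Fern - Spruce - Oak - Easton - Dale: 17+3+24+9+14+19 = 86
Dale - Ridge - Easton - Fern - Oak - Spruce - Dale: 17+7+4+15+9+14 = 66
Dale - Ridge - Easton - Fern - Spruce - Oak - Dale: 17+7+4+24+9+5 = 66
Dale - Ridge - Easton - Oak - Fern - Spruce - Dale: 17+7+14+15+24+14 = 91
Dale - Ridge - Easton - Oak - Spruce - Fern - Dale: 17+7+14+9+24+20 = 91
Dale - Ridge - Easton - Spruce - Fern - Oak - Dale: 17+7+23+24+15+5 = 91
Dale - Ridge - Easton - Spruce - Oak - Fern - Dale: 17+7+23+9+15+20 = 91
Dale - Ridge - Oak - Fern - Easton - Spruce - Dale: 17+12+15+4+23+14 = 85
Dale - Ridge - Oak - Fern - Spruce - Easton - Dale: 17+12+15+24+23+19 = 110
… (46 more)
The minimum is 61.
One optimal route: Dale → Ridge → Fern → Easton → Oak → Spruce → Dale (or its reverse).

Shortest round trip = 61.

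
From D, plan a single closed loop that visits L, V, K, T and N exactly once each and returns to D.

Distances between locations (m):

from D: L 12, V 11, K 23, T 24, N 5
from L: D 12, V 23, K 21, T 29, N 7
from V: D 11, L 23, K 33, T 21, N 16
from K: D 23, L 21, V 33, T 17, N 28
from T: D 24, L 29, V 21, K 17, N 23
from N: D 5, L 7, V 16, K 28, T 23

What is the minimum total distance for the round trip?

There are 60 distinct closed tours to check (reversals are equivalent).
D→L→V→K→T→N→D: 12+23+33+17+23+5 = 113
D→L→V→K→N→T→D: 12+23+33+28+23+24 = 143
D→L→V→T→K→N→D: 12+23+21+17+28+5 = 106
D→L→V→T→N→K→D: 12+23+21+23+28+23 = 130
D→L→V→N→K→T→D: 12+23+16+28+17+24 = 120
D→L→V→N→T→K→D: 12+23+16+23+17+23 = 114
D→L→K→V→T→N→D: 12+21+33+21+23+5 = 115
D→L→K→V→N→T→D: 12+21+33+16+23+24 = 129
D→L→K→T→V→N→D: 12+21+17+21+16+5 = 92
D→L→K→T→N→V→D: 12+21+17+23+16+11 = 100
D→L→K→N→V→T→D: 12+21+28+16+21+24 = 122
D→L→K→N→T→V→D: 12+21+28+23+21+11 = 116
D→L→T→V→K→N→D: 12+29+21+33+28+5 = 128
D→L→T→V→N→K→D: 12+29+21+16+28+23 = 129
… (46 more)
D→V→T→K→L→N→D: 11+21+17+21+7+5 = 82  ← best
The minimum is 82.
One optimal route: D → V → T → K → L → N → D (or its reverse).

Minimum total distance: 82 m.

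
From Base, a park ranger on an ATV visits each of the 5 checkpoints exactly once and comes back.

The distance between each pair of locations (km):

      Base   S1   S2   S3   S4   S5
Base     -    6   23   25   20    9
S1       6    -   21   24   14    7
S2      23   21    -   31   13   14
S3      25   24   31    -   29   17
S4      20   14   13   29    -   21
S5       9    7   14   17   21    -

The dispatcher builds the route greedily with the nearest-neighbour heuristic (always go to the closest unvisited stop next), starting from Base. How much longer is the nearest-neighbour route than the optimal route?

Excess over optimum: 5 km.

From Base: S1=6, S5=9, S4=20, S2=23, S3=25 → choose S1 (6).
From S1: S5=7, S4=14, S2=21, S3=24 → choose S5 (7).
From S5: S2=14, S3=17, S4=21 → choose S2 (14).
From S2: S4=13, S3=31 → choose S4 (13).
From S4: S3=29 → choose S3 (29).
NN route Base → S1 → S5 → S2 → S4 → S3 → Base costs 94.
Optimal: Base → S1 → S4 → S2 → S5 → S3 → Base costs 89 (by enumerating all 60 distinct tours).
Excess = 94 − 89 = 5.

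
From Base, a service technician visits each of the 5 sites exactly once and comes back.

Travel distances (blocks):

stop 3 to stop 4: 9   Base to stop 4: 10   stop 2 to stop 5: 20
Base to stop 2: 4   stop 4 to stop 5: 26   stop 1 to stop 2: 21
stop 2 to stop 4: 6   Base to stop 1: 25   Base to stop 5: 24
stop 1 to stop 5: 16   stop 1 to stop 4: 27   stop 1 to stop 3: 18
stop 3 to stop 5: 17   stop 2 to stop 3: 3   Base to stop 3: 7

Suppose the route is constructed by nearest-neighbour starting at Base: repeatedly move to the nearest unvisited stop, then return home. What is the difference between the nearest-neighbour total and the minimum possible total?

The nearest-neighbour route is 6 blocks longer than optimal.

From Base: stop 2=4, stop 3=7, stop 4=10, stop 5=24, stop 1=25 → choose stop 2 (4).
From stop 2: stop 3=3, stop 4=6, stop 5=20, stop 1=21 → choose stop 3 (3).
From stop 3: stop 4=9, stop 5=17, stop 1=18 → choose stop 4 (9).
From stop 4: stop 5=26, stop 1=27 → choose stop 5 (26).
From stop 5: stop 1=16 → choose stop 1 (16).
NN route Base → stop 2 → stop 3 → stop 4 → stop 5 → stop 1 → Base costs 83.
Optimal: Base → stop 1 → stop 5 → stop 3 → stop 2 → stop 4 → Base costs 77 (by enumerating all 60 distinct tours).
Excess = 83 − 77 = 6.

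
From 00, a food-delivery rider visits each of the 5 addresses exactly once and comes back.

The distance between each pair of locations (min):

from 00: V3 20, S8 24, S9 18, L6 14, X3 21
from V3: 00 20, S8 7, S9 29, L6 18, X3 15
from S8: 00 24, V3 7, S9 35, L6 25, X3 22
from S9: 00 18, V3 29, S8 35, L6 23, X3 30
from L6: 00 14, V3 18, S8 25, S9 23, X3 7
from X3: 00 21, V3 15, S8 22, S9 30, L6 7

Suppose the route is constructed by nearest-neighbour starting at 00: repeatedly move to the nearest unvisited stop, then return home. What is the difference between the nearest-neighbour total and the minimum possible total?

From 00: L6=14, S9=18, V3=20, X3=21, S8=24 → choose L6 (14).
From L6: X3=7, V3=18, S9=23, S8=25 → choose X3 (7).
From X3: V3=15, S8=22, S9=30 → choose V3 (15).
From V3: S8=7, S9=29 → choose S8 (7).
From S8: S9=35 → choose S9 (35).
NN route 00 → L6 → X3 → V3 → S8 → S9 → 00 costs 96.
Optimal: 00 → S8 → V3 → X3 → L6 → S9 → 00 costs 94 (by enumerating all 60 distinct tours).
Excess = 96 − 94 = 2.

2 min longer than the optimal tour.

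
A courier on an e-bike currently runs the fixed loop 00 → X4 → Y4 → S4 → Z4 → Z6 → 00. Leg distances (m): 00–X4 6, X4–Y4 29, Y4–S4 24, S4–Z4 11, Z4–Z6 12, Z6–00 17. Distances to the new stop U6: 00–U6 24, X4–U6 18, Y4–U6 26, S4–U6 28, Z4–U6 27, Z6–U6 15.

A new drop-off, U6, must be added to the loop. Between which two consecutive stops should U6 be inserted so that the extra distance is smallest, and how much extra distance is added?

Adding 15 m by placing U6 on the X4–Y4 leg.

Insertion cost between consecutive stops i–j is d(i,U6) + d(U6,j) − d(i,j):
  between 00 and X4: 24 + 18 − 6 = 36
  between X4 and Y4: 18 + 26 − 29 = 15
  between Y4 and S4: 26 + 28 − 24 = 30
  between S4 and Z4: 28 + 27 − 11 = 44
  between Z4 and Z6: 27 + 15 − 12 = 30
  between Z6 and 00: 15 + 24 − 17 = 22
Cheapest insertion is between X4 and Y4, adding 15.
New total = 99 + 15 = 114.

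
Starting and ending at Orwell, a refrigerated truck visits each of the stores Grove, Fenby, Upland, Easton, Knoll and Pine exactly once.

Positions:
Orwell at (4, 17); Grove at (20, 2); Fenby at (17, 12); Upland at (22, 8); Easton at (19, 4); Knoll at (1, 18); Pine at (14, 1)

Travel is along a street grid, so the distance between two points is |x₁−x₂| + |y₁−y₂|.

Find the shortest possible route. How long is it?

There are 360 distinct closed tours to check (reversals are equivalent).
Orwell-Grove-Fenby-Upland-Easton-Knoll-Pine-Orwell: 31+13+9+7+32+30+26 = 148
Orwell-Grove-Fenby-Upland-Easton-Pine-Knoll-Orwell: 31+13+9+7+8+30+4 = 102
Orwell-Grove-Fenby-Upland-Knoll-Easton-Pine-Orwell: 31+13+9+31+32+8+26 = 150
Orwell-Grove-Fenby-Upland-Knoll-Pine-Easton-Orwell: 31+13+9+31+30+8+28 = 150
Orwell-Grove-Fenby-Upland-Pine-Easton-Knoll-Orwell: 31+13+9+15+8+32+4 = 112
Orwell-Grove-Fenby-Upland-Pine-Knoll-Easton-Orwell: 31+13+9+15+30+32+28 = 158
Orwell-Grove-Fenby-Easton-Upland-Knoll-Pine-Orwell: 31+13+10+7+31+30+26 = 148
Orwell-Grove-Fenby-Easton-Upland-Pine-Knoll-Orwell: 31+13+10+7+15+30+4 = 110
… (352 more)
Orwell-Fenby-Upland-Easton-Grove-Pine-Knoll-Orwell: 18+9+7+3+7+30+4 = 78  ← best
The minimum is 78.
One optimal route: Orwell → Fenby → Upland → Easton → Grove → Pine → Knoll → Orwell (or its reverse).

Minimum total distance: 78.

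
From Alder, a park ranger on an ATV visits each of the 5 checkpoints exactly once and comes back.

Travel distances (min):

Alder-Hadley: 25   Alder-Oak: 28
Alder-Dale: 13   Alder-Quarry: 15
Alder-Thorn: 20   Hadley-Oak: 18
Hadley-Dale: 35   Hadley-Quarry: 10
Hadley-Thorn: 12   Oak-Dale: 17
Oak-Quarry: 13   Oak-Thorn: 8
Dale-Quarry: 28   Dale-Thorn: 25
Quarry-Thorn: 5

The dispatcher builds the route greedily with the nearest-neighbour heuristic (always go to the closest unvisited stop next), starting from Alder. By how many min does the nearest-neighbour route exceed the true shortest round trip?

3 min longer than the optimal tour.

From Alder: Dale=13, Quarry=15, Thorn=20, Hadley=25, Oak=28 → choose Dale (13).
From Dale: Oak=17, Thorn=25, Quarry=28, Hadley=35 → choose Oak (17).
From Oak: Thorn=8, Quarry=13, Hadley=18 → choose Thorn (8).
From Thorn: Quarry=5, Hadley=12 → choose Quarry (5).
From Quarry: Hadley=10 → choose Hadley (10).
NN route Alder → Dale → Oak → Thorn → Quarry → Hadley → Alder costs 78.
Optimal: Alder → Dale → Oak → Thorn → Hadley → Quarry → Alder costs 75 (by enumerating all 60 distinct tours).
Excess = 78 − 75 = 3.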